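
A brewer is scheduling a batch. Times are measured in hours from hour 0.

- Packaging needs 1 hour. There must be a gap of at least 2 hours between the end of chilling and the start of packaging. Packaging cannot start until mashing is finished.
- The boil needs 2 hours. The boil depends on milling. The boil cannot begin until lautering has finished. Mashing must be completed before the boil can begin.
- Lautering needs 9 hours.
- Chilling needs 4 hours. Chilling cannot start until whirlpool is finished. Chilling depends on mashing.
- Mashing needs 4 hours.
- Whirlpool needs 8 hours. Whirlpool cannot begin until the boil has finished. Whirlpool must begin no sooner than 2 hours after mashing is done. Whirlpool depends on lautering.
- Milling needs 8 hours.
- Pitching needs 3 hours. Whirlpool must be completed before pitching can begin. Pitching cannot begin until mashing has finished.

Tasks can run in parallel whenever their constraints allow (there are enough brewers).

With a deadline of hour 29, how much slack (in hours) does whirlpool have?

Lautering has no prerequisites, so it starts at hour 0 and finishes at hour 9.
Nothing blocks mashing, so it runs from hour 0 to hour 4.
Nothing blocks milling, so it runs from hour 0 to hour 8.
The boil needs all of milling (finishes hour 8); lautering (finishes hour 9); mashing (finishes hour 4). That puts its earliest start at hour 9; it finishes at 9 + 2 = hour 11.
Whirlpool has to wait for the boil (finishes hour 11); mashing (finishes hour 4, plus 2-hour gap → hour 6); lautering (finishes hour 9). The latest of these is hour 11, so whirlpool runs hour 11 to 11 + 8 = hour 19.

Working backward from the deadline:
Nothing follows packaging; the deadline of hour 29 is its only limit. It must start by 29 − 1 = hour 28.
Chilling must finish before packaging (must start by hour 28, minus 2-hour gap → hour 26). With a 4-hour duration, chilling must start by 26 − 4 = hour 22.
Pitching must finish by hour 29; it takes 3 hours, so it must start by 29 − 3 = hour 26.
For whirlpool: chilling (must start by hour 22); pitching (must start by hour 26). The most restrictive is hour 22; with an 8-hour duration, whirlpool must start by hour 14.
So whirlpool can start as early as hour 11 and as late as hour 14, giving 14 − 11 = 3 hours of slack.

3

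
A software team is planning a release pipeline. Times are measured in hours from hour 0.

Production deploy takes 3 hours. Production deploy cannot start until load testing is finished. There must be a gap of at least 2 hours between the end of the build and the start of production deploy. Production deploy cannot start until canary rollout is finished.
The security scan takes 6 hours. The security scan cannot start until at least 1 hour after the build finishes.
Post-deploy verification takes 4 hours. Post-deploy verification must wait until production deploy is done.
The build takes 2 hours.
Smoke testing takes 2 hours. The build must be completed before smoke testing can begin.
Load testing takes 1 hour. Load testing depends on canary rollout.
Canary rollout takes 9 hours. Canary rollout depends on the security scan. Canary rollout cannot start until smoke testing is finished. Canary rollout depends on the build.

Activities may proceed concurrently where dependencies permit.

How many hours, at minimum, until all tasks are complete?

26

The build can start immediately at hour 0; it finishes at hour 2.
Smoke testing cannot begin until the build (finishes hour 2). It runs from hour 2 to 2 + 2 = hour 4.
The security scan waits on the build (finishes hour 2, plus 1-hour gap → hour 3), so it starts at hour 3 and finishes at 3 + 6 = hour 9.
Canary rollout cannot start until the security scan (finishes hour 9); smoke testing (finishes hour 4); the build (finishes hour 2). The controlling bound is hour 9, so canary rollout finishes at 9 + 9 = hour 18.
Load testing cannot begin until canary rollout (finishes hour 18). It runs from hour 18 to 18 + 1 = hour 19.
Production deploy needs all of load testing (finishes hour 19); the build (finishes hour 2, plus 2-hour gap → hour 4); canary rollout (finishes hour 18). That puts its earliest start at hour 19; it finishes at 19 + 3 = hour 22.
After production deploy (finishes hour 22), post-deploy verification can start at hour 22 and finishes at hour 26.
All tasks are finished once the last one completes. Finish times: The build at 2, The security scan at 9, Smoke testing at 4, Canary rollout at 18, Load testing at 19, Production deploy at 22, Post-deploy verification at 26. The latest is hour 26.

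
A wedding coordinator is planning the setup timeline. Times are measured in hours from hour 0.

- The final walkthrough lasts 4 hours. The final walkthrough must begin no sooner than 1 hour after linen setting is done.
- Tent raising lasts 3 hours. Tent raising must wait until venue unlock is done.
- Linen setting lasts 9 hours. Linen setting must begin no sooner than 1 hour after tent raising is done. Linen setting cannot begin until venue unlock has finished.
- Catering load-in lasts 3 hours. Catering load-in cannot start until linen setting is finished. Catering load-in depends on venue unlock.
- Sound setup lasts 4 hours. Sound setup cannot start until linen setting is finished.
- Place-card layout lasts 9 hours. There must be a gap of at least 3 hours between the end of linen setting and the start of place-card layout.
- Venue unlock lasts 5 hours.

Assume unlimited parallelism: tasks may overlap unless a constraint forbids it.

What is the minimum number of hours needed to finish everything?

30

Venue unlock can start immediately at hour 0; it finishes at hour 5.
Tent raising cannot begin until venue unlock (finishes hour 5). It runs from hour 5 to 5 + 3 = hour 8.
Linen setting cannot start until tent raising (finishes hour 8, plus 1-hour gap → hour 9); venue unlock (finishes hour 5). The controlling bound is hour 9, so linen setting finishes at 9 + 9 = hour 18.
The final walkthrough waits on linen setting (finishes hour 18, plus 1-hour gap → hour 19), so it starts at hour 19 and finishes at 19 + 4 = hour 23.
After linen setting (finishes hour 18, plus 3-hour gap → hour 21), place-card layout can start at hour 21 and finishes at hour 30.
For catering load-in: linen setting (finishes hour 18); venue unlock (finishes hour 5). Taking the maximum gives a start of hour 18, and it finishes at 18 + 3 = hour 21.
Sound setup waits on linen setting (finishes hour 18), so it starts at hour 18 and finishes at 18 + 4 = hour 22.
All tasks are finished once the last one completes. Finish times: Venue unlock at 5, Tent raising at 8, Linen setting at 18, Sound setup at 22, Catering load-in at 21, Place-card layout at 30, The final walkthrough at 23. The latest is hour 30.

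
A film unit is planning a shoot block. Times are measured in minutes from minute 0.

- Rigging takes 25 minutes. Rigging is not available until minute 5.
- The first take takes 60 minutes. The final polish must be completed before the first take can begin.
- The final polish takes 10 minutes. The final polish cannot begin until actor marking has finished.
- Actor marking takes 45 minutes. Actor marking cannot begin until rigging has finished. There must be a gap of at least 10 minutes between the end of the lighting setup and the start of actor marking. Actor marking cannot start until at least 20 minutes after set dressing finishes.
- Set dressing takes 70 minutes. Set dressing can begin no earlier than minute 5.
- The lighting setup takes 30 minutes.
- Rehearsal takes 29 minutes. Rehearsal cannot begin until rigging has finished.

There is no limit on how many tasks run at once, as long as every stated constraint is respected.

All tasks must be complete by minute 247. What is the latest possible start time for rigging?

Nothing follows the first take; the deadline of minute 247 is its only limit. It must start by 247 − 60 = minute 187.
Since the first take (must start by minute 187) depends on it, the final polish must finish by minute 187. Backing off its 10-minute duration gives a latest start of minute 177.
Actor marking has to be done before the final polish (must start by minute 177). That means finishing by minute 177, i.e. starting by 177 − 45 = minute 132.
Nothing follows rehearsal; the deadline of minute 247 is its only limit. It must start by 247 − 29 = minute 218.
Rigging feeds actor marking (must start by minute 132); rehearsal (must start by minute 218). Taking the minimum, rigging must finish by minute 132 and start by 132 − 25 = minute 107.

107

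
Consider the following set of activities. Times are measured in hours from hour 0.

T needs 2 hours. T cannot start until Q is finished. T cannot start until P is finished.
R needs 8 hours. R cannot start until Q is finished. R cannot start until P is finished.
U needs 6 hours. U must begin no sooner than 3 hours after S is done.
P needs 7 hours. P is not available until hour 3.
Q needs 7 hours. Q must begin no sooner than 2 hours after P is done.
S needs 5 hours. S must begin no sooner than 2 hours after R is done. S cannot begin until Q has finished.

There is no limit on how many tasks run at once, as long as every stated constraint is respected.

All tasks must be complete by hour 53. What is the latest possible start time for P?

13

U must finish by hour 53; it takes 6 hours, so it must start by 53 − 6 = hour 47.
S has to be done before U (must start by hour 47, minus 3-hour gap → hour 44). That means finishing by hour 44, i.e. starting by 44 − 5 = hour 39.
R has to be done before S (must start by hour 39, minus 2-hour gap → hour 37). That means finishing by hour 37, i.e. starting by 37 − 8 = hour 29.
Nothing follows T; the deadline of hour 53 is its only limit. It must start by 53 − 2 = hour 51.
For Q: R (must start by hour 29); S (must start by hour 39); T (must start by hour 51). The most restrictive is hour 29; with a 7-hour duration, Q must start by hour 22.
P must finish in time for Q (must start by hour 22, minus 2-hour gap → hour 20); R (must start by hour 29); T (must start by hour 51). The tightest is hour 20, so P must start by 20 − 7 = hour 13.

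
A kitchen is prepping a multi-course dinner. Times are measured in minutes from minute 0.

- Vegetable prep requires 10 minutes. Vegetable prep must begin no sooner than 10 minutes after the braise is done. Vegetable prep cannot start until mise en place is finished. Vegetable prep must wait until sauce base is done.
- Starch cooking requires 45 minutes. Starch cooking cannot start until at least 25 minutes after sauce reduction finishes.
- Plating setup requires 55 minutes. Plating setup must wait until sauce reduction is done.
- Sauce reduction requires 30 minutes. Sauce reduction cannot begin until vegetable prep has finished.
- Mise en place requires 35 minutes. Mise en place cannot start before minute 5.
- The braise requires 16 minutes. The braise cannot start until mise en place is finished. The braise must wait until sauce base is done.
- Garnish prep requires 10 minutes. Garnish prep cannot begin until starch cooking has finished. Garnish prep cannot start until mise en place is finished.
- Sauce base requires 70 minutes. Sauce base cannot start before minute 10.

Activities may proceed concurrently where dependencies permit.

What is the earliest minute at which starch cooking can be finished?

Sauce base waits on its own release at minute 10, so it starts at minute 10 and finishes at 10 + 70 = minute 80.
Mise en place waits on its own release at minute 5, so it starts at minute 5 and finishes at 5 + 35 = minute 40.
The braise has to wait for mise en place (finishes minute 40); sauce base (finishes minute 80). The latest of these is minute 80, so the braise runs minute 80 to 80 + 16 = minute 96.
For vegetable prep: the braise (finishes minute 96, plus 10-minute gap → minute 106); mise en place (finishes minute 40); sauce base (finishes minute 80). Taking the maximum gives a start of minute 106, and it finishes at 106 + 10 = minute 116.
Sauce reduction waits on vegetable prep (finishes minute 116), so it starts at minute 116 and finishes at 116 + 30 = minute 146.
Starch cooking cannot begin until sauce reduction (finishes minute 146, plus 25-minute gap → minute 171). It runs from minute 171 to 171 + 45 = minute 216.

216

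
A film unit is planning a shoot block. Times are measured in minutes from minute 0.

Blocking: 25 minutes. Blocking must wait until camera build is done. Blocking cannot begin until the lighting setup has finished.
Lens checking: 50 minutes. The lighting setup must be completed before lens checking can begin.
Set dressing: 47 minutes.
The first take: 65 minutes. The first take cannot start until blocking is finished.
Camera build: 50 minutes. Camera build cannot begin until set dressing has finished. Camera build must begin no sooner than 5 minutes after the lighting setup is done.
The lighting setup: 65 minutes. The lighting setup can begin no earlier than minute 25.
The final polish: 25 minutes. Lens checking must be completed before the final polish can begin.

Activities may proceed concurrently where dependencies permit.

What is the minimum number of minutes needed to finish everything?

235

After its own release at minute 25, the lighting setup can start at minute 25 and finishes at minute 90.
Lens checking cannot begin until the lighting setup (finishes minute 90). It runs from minute 90 to 90 + 50 = minute 140.
After lens checking (finishes minute 140), the final polish can start at minute 140 and finishes at minute 165.
Set dressing can start immediately at minute 0; it finishes at minute 47.
For camera build: set dressing (finishes minute 47); the lighting setup (finishes minute 90, plus 5-minute gap → minute 95). Taking the maximum gives a start of minute 95, and it finishes at 95 + 50 = minute 145.
Blocking has to wait for camera build (finishes minute 145); the lighting setup (finishes minute 90). The latest of these is minute 145, so blocking runs minute 145 to 145 + 25 = minute 170.
The first take waits on blocking (finishes minute 170), so it starts at minute 170 and finishes at 170 + 65 = minute 235.
All tasks are finished once the last one completes. Finish times: Set dressing at 47, The lighting setup at 90, Camera build at 145, Lens checking at 140, Blocking at 170, The final polish at 165, The first take at 235. The latest is minute 235.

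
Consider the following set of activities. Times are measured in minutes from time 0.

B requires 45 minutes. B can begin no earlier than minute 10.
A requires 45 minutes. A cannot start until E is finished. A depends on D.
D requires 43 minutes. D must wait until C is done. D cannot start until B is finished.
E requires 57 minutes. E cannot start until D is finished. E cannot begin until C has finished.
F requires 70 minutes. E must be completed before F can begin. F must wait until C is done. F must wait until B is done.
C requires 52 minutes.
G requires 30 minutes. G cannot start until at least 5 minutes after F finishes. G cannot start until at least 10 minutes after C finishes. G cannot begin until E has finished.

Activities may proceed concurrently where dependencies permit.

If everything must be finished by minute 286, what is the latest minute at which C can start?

29

To finish by minute 286, A (duration 45) must start no later than minute 241.
G has no dependents, so it just needs to finish by minute 286. Starting by 286 − 30 = minute 256 achieves that.
F must finish before G (must start by minute 256, minus 5-minute gap → minute 251). With a 70-minute duration, F must start by 251 − 70 = minute 181.
E feeds A (must start by minute 241); F (must start by minute 181); G (must start by minute 256). Taking the minimum, E must finish by minute 181 and start by 181 − 57 = minute 124.
D must finish in time for A (must start by minute 241); E (must start by minute 124). The tightest is minute 124, so D must start by 124 − 43 = minute 81.
C feeds D (must start by minute 81); E (must start by minute 124); F (must start by minute 181); G (must start by minute 256, minus 10-minute gap → minute 246). Taking the minimum, C must finish by minute 81 and start by 81 − 52 = minute 29.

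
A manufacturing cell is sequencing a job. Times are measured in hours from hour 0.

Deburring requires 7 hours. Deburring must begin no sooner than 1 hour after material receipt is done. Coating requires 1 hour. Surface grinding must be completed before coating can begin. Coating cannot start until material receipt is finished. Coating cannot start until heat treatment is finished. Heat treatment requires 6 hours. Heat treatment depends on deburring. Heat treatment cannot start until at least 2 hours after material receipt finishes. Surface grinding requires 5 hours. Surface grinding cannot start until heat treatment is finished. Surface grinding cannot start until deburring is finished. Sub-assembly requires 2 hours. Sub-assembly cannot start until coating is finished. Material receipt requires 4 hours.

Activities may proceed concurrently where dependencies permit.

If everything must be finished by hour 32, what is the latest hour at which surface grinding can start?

24

To finish by hour 32, sub-assembly (duration 2) must start no later than hour 30.
Coating must finish before sub-assembly (must start by hour 30). With a 1-hour duration, coating must start by 30 − 1 = hour 29.
Surface grinding has to be done before coating (must start by hour 29). That means finishing by hour 29, i.e. starting by 29 − 5 = hour 24.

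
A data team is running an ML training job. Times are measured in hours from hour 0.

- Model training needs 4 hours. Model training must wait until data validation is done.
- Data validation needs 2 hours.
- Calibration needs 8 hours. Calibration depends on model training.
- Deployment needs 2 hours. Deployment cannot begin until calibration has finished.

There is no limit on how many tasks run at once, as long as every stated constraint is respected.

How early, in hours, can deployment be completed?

Data validation can start immediately at hour 0; it finishes at hour 2.
Model training waits on data validation (finishes hour 2), so it starts at hour 2 and finishes at 2 + 4 = hour 6.
Calibration waits on model training (finishes hour 6), so it starts at hour 6 and finishes at 6 + 8 = hour 14.
Deployment cannot begin until calibration (finishes hour 14). It runs from hour 14 to 14 + 2 = hour 16.

16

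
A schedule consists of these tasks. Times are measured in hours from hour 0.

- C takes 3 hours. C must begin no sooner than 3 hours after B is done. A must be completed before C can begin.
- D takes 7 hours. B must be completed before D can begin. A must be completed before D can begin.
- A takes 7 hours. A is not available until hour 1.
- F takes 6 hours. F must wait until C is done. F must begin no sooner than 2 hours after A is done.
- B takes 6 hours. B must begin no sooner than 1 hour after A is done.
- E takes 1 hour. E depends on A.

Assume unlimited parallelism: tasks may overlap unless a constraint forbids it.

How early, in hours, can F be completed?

After its own release at hour 1, A can start at hour 1 and finishes at hour 8.
B waits on A (finishes hour 8, plus 1-hour gap → hour 9), so it starts at hour 9 and finishes at 9 + 6 = hour 15.
C needs all of B (finishes hour 15, plus 3-hour gap → hour 18); A (finishes hour 8). That puts its earliest start at hour 18; it finishes at 18 + 3 = hour 21.
For F: C (finishes hour 21); A (finishes hour 8, plus 2-hour gap → hour 10). Taking the maximum gives a start of hour 21, and it finishes at 21 + 6 = hour 27.

27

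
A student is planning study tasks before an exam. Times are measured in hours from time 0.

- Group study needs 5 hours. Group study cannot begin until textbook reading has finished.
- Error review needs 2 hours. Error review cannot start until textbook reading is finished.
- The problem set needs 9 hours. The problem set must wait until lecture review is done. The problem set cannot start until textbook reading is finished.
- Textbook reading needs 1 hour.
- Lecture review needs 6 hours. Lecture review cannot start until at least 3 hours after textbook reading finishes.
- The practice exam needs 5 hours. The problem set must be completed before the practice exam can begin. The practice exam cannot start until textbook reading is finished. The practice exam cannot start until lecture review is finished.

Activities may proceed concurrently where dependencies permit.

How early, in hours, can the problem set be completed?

Nothing blocks textbook reading, so it runs from hour 0 to hour 1.
After textbook reading (finishes hour 1, plus 3-hour gap → hour 4), lecture review can start at hour 4 and finishes at hour 10.
The problem set needs all of lecture review (finishes hour 10); textbook reading (finishes hour 1). That puts its earliest start at hour 10; it finishes at 10 + 9 = hour 19.

19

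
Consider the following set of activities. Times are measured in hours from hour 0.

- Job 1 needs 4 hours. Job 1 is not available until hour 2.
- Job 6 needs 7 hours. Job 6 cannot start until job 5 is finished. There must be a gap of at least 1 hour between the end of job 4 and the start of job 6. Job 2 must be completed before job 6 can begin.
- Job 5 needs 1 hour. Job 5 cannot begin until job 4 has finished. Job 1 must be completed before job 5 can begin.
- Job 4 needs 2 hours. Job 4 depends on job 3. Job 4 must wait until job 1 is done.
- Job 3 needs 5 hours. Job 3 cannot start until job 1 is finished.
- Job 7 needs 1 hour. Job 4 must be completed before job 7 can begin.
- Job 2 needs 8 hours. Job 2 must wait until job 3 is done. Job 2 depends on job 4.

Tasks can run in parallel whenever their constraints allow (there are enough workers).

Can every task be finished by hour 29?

Job 1 waits on its own release at hour 2, so it starts at hour 2 and finishes at 2 + 4 = hour 6.
After job 1 (finishes hour 6), job 3 can start at hour 6 and finishes at hour 11.
For job 4: job 3 (finishes hour 11); job 1 (finishes hour 6). Taking the maximum gives a start of hour 11, and it finishes at 11 + 2 = hour 13.
After job 4 (finishes hour 13), job 7 can start at hour 13 and finishes at hour 14.
Job 5 needs all of job 4 (finishes hour 13); job 1 (finishes hour 6). That puts its earliest start at hour 13; it finishes at 13 + 1 = hour 14.
Job 2 has to wait for job 3 (finishes hour 11); job 4 (finishes hour 13). The latest of these is hour 13, so job 2 runs hour 13 to 13 + 8 = hour 21.
Job 6 needs all of job 5 (finishes hour 14); job 4 (finishes hour 13, plus 1-hour gap → hour 14); job 2 (finishes hour 21). That puts its earliest start at hour 21; it finishes at 21 + 7 = hour 28.
Every task is finished by hour 28, which is no later than the deadline of 29, so the schedule is feasible.

Yes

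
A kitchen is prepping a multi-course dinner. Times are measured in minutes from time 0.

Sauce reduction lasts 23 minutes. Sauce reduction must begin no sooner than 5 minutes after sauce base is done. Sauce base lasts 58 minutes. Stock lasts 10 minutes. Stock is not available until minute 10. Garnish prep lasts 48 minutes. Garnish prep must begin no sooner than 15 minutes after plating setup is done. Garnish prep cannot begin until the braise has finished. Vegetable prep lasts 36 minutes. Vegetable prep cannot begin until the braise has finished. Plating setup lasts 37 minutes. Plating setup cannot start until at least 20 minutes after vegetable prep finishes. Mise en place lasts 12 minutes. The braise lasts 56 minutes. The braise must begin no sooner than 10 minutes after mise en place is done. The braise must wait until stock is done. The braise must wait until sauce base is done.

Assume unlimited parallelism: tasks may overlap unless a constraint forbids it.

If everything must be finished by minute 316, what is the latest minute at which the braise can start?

To finish by minute 316, garnish prep (duration 48) must start no later than minute 268.
Plating setup has to be done before garnish prep (must start by minute 268, minus 15-minute gap → minute 253). That means finishing by minute 253, i.e. starting by 253 − 37 = minute 216.
Vegetable prep has to be done before plating setup (must start by minute 216, minus 20-minute gap → minute 196). That means finishing by minute 196, i.e. starting by 196 − 36 = minute 160.
The braise must finish in time for vegetable prep (must start by minute 160); garnish prep (must start by minute 268). The tightest is minute 160, so the braise must start by 160 − 56 = minute 104.

104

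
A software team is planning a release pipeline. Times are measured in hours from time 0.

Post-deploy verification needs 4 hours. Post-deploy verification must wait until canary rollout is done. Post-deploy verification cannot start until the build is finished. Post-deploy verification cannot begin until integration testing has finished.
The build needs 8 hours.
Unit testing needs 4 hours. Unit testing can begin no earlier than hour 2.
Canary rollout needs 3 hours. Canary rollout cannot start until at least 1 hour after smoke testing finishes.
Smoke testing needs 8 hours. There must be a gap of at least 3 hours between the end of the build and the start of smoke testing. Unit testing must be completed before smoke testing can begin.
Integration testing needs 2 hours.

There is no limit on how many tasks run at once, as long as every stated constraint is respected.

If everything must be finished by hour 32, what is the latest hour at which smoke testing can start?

Nothing follows post-deploy verification; the deadline of hour 32 is its only limit. It must start by 32 − 4 = hour 28.
Since post-deploy verification (must start by hour 28) depends on it, canary rollout must finish by hour 28. Backing off its 3-hour duration gives a latest start of hour 25.
Smoke testing must finish before canary rollout (must start by hour 25, minus 1-hour gap → hour 24). With an 8-hour duration, smoke testing must start by 24 − 8 = hour 16.

16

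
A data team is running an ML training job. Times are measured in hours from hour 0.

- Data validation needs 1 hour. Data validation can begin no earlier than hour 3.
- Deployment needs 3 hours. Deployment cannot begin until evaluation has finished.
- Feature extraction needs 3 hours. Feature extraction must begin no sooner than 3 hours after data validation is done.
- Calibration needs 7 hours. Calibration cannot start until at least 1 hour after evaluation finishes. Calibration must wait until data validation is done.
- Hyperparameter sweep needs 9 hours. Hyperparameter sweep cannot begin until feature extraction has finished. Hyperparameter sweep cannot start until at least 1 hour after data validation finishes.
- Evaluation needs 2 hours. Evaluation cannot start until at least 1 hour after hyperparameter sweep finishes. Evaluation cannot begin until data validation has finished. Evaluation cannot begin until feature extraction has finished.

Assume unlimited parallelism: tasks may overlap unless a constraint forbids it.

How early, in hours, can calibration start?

23

After its own release at hour 3, data validation can start at hour 3 and finishes at hour 4.
Feature extraction waits on data validation (finishes hour 4, plus 3-hour gap → hour 7), so it starts at hour 7 and finishes at 7 + 3 = hour 10.
Hyperparameter sweep has to wait for feature extraction (finishes hour 10); data validation (finishes hour 4, plus 1-hour gap → hour 5). The latest of these is hour 10, so hyperparameter sweep runs hour 10 to 10 + 9 = hour 19.
Evaluation needs all of hyperparameter sweep (finishes hour 19, plus 1-hour gap → hour 20); data validation (finishes hour 4); feature extraction (finishes hour 10). That puts its earliest start at hour 20; it finishes at 20 + 2 = hour 22.
Calibration waits on evaluation (finishes hour 22, plus 1-hour gap → hour 23); data validation (finishes hour 4). The latest of these is hour 23, which is the earliest calibration can start.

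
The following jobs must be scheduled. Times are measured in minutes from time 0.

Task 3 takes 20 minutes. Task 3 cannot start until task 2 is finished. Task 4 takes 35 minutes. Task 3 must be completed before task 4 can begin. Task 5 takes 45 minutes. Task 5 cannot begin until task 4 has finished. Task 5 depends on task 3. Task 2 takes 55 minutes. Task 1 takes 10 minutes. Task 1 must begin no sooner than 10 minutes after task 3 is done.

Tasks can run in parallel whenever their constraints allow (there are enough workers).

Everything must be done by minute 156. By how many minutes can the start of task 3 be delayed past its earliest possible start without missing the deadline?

Task 2 has no prerequisites, so it starts at minute 0 and finishes at minute 55.
Task 3 waits on task 2 (finishes minute 55), so it starts at minute 55 and finishes at 55 + 20 = minute 75.

Working backward from the deadline:
To finish by minute 156, task 1 (duration 10) must start no later than minute 146.
Nothing follows task 5; the deadline of minute 156 is its only limit. It must start by 156 − 45 = minute 111.
Task 4 must finish before task 5 (must start by minute 111). With a 35-minute duration, task 4 must start by 111 − 35 = minute 76.
Task 3 must finish in time for task 1 (must start by minute 146, minus 10-minute gap → minute 136); task 4 (must start by minute 76); task 5 (must start by minute 111). The tightest is minute 76, so task 3 must start by 76 − 20 = minute 56.
So task 3 can start as early as minute 55 and as late as minute 56, giving 56 − 55 = 1 minute of slack.

1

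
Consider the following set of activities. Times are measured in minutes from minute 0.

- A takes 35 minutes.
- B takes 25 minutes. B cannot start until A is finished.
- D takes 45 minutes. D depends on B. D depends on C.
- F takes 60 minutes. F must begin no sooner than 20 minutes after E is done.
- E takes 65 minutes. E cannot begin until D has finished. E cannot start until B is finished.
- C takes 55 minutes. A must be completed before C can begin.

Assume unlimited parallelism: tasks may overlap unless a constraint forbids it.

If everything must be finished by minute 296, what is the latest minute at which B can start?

81

To finish by minute 296, F (duration 60) must start no later than minute 236.
Since F (must start by minute 236, minus 20-minute gap → minute 216) depends on it, E must finish by minute 216. Backing off its 65-minute duration gives a latest start of minute 151.
D must finish before E (must start by minute 151). With a 45-minute duration, D must start by 151 − 45 = minute 106.
B has several dependents: D (must start by minute 106); E (must start by minute 151). The earliest of those limits is minute 106, so B must start by 106 − 25 = minute 81.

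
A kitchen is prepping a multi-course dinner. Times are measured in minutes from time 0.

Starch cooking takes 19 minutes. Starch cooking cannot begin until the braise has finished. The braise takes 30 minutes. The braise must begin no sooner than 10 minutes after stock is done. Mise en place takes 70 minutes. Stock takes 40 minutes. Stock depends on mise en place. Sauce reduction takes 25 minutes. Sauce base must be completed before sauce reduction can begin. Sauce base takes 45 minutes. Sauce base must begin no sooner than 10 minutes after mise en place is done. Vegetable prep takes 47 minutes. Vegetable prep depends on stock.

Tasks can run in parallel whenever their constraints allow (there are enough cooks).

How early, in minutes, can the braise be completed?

Mise en place has no prerequisites, so it starts at minute 0 and finishes at minute 70.
Stock waits on mise en place (finishes minute 70), so it starts at minute 70 and finishes at 70 + 40 = minute 110.
After stock (finishes minute 110, plus 10-minute gap → minute 120), the braise can start at minute 120 and finishes at minute 150.

150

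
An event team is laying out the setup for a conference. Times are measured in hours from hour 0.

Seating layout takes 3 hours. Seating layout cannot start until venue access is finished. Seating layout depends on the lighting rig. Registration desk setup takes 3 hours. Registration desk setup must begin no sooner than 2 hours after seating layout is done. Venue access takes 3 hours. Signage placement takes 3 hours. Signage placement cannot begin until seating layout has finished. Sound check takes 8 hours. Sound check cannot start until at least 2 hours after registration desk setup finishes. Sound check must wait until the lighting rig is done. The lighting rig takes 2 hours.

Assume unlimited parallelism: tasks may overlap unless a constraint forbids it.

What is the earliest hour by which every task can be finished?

The lighting rig can start immediately at hour 0; it finishes at hour 2.
Nothing blocks venue access, so it runs from hour 0 to hour 3.
Seating layout needs all of venue access (finishes hour 3); the lighting rig (finishes hour 2). That puts its earliest start at hour 3; it finishes at 3 + 3 = hour 6.
Signage placement cannot begin until seating layout (finishes hour 6). It runs from hour 6 to 6 + 3 = hour 9.
Registration desk setup cannot begin until seating layout (finishes hour 6, plus 2-hour gap → hour 8). It runs from hour 8 to 8 + 3 = hour 11.
Sound check cannot start until registration desk setup (finishes hour 11, plus 2-hour gap → hour 13); the lighting rig (finishes hour 2). The controlling bound is hour 13, so sound check finishes at 13 + 8 = hour 21.
All tasks are finished once the last one completes. Finish times: Venue access at 3, The lighting rig at 2, Seating layout at 6, Registration desk setup at 11, Signage placement at 9, Sound check at 21. The latest is hour 21.

21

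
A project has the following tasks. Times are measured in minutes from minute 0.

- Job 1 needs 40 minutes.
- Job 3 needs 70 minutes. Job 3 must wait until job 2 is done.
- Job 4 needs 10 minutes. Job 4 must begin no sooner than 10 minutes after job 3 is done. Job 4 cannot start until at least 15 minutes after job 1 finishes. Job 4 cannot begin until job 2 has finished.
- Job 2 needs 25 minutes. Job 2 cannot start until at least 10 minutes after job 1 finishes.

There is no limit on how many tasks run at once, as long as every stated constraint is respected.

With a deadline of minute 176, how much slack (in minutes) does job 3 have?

11

Nothing blocks job 1, so it runs from minute 0 to minute 40.
Job 2 cannot begin until job 1 (finishes minute 40, plus 10-minute gap → minute 50). It runs from minute 50 to 50 + 25 = minute 75.
Job 3 waits on job 2 (finishes minute 75), so it starts at minute 75 and finishes at 75 + 70 = minute 145.

Working backward from the deadline:
Nothing follows job 4; the deadline of minute 176 is its only limit. It must start by 176 − 10 = minute 166.
Job 3 has to be done before job 4 (must start by minute 166, minus 10-minute gap → minute 156). That means finishing by minute 156, i.e. starting by 156 − 70 = minute 86.
So job 3 can start as early as minute 75 and as late as minute 86, giving 86 − 75 = 11 minutes of slack.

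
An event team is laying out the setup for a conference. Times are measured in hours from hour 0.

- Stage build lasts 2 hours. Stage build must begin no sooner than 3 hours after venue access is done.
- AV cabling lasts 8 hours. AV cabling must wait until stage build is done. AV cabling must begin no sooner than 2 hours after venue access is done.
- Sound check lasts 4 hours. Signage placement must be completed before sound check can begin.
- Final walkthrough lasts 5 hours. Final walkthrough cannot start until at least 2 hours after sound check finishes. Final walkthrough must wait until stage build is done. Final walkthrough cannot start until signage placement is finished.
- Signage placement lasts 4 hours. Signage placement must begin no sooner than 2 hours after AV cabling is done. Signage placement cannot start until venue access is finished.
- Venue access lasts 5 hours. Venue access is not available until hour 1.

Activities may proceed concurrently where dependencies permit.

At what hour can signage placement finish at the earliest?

Venue access waits on its own release at hour 1, so it starts at hour 1 and finishes at 1 + 5 = hour 6.
After venue access (finishes hour 6, plus 3-hour gap → hour 9), stage build can start at hour 9 and finishes at hour 11.
AV cabling needs all of stage build (finishes hour 11); venue access (finishes hour 6, plus 2-hour gap → hour 8). That puts its earliest start at hour 11; it finishes at 11 + 8 = hour 19.
Signage placement cannot start until AV cabling (finishes hour 19, plus 2-hour gap → hour 21); venue access (finishes hour 6). The controlling bound is hour 21, so signage placement finishes at 21 + 4 = hour 25.

25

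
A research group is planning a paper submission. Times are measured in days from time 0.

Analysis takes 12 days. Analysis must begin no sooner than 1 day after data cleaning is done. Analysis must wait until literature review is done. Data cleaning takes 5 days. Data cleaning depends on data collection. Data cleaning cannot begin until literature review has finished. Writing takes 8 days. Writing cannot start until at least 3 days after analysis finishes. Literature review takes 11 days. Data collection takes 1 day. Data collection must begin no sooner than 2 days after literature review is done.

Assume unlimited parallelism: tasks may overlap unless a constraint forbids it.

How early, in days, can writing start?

35

Nothing blocks literature review, so it runs from day 0 to day 11.
Data collection waits on literature review (finishes day 11, plus 2-day gap → day 13), so it starts at day 13 and finishes at 13 + 1 = day 14.
Data cleaning has to wait for data collection (finishes day 14); literature review (finishes day 11). The latest of these is day 14, so data cleaning runs day 14 to 14 + 5 = day 19.
Analysis needs all of data cleaning (finishes day 19, plus 1-day gap → day 20); literature review (finishes day 11). That puts its earliest start at day 20; it finishes at 20 + 12 = day 32.
Writing waits on analysis (finishes day 32, plus 3-day gap → day 35), so the earliest it can start is day 35.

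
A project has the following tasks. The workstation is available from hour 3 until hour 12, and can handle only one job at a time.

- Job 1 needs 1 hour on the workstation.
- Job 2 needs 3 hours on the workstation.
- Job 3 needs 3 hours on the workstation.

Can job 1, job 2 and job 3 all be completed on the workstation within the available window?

The workstation window is 12 − 3 = 9 hours.
Running back to back, the jobs need 1 + 3 + 3 = 7 hours on the workstation.
Since 7 ≤ 9, they fit within the window.

Yes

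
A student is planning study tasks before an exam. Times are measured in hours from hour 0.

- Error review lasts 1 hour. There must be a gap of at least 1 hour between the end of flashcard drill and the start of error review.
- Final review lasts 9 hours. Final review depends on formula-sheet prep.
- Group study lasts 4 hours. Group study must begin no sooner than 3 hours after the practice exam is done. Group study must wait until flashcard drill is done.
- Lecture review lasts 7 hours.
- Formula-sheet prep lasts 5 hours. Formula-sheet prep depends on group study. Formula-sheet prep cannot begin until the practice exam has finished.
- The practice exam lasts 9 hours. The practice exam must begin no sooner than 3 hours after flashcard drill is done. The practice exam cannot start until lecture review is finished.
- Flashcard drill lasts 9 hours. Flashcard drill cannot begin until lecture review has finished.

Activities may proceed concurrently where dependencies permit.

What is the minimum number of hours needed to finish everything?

49

Nothing blocks lecture review, so it runs from hour 0 to hour 7.
After lecture review (finishes hour 7), flashcard drill can start at hour 7 and finishes at hour 16.
Error review cannot begin until flashcard drill (finishes hour 16, plus 1-hour gap → hour 17). It runs from hour 17 to 17 + 1 = hour 18.
The practice exam has to wait for flashcard drill (finishes hour 16, plus 3-hour gap → hour 19); lecture review (finishes hour 7). The latest of these is hour 19, so the practice exam runs hour 19 to 19 + 9 = hour 28.
Group study cannot start until the practice exam (finishes hour 28, plus 3-hour gap → hour 31); flashcard drill (finishes hour 16). The controlling bound is hour 31, so group study finishes at 31 + 4 = hour 35.
For formula-sheet prep: group study (finishes hour 35); the practice exam (finishes hour 28). Taking the maximum gives a start of hour 35, and it finishes at 35 + 5 = hour 40.
After formula-sheet prep (finishes hour 40), final review can start at hour 40 and finishes at hour 49.
All tasks are finished once the last one completes. Finish times: Lecture review at 7, Flashcard drill at 16, The practice exam at 28, Error review at 18, Group study at 35, Formula-sheet prep at 40, Final review at 49. The latest is hour 49.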